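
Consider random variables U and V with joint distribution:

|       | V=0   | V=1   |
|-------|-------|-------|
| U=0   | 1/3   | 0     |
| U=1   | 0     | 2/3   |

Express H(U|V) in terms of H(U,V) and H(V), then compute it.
H(U|V) = H(U,V) - H(V)

Marginal P(V) (column sums):
  P(V=0) = 1/3 + 0 = 1/3
  P(V=1) = 0 + 2/3 = 2/3

H(U,V) = -[(1/3)·log₂(1/3) + (2/3)·log₂(2/3)]
  = 0.5283 + 0.3900
  = 0.9183 bits
H(V) = -[(1/3)·log₂(1/3) + (2/3)·log₂(2/3)]
  = 0.5283 + 0.3900
  = 0.9183 bits

H(U|V) = 0.9183 - 0.9183 = 0.0000 bits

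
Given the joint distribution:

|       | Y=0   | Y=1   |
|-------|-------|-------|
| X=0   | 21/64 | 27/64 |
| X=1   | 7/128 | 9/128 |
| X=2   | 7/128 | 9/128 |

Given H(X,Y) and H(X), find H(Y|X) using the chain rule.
From the chain rule: H(X,Y) = H(X) + H(Y|X)
Therefore: H(Y|X) = H(X,Y) - H(X)

H(X,Y) = -[(21/64)·log₂(21/64) + (27/64)·log₂(27/64) + (7/128)·log₂(7/128) + (9/128)·log₂(9/128) + (7/128)·log₂(7/128) + (9/128)·log₂(9/128)]
  = 0.5275 + 0.5253 + 0.2293 + 0.2693 + 0.2293 + 0.2693
  = 2.0500 bits
Marginal P(X) (row sums):
  P(X=0) = 21/64 + 27/64 = 3/4
  P(X=1) = 7/128 + 9/128 = 1/8
  P(X=2) = 7/128 + 9/128 = 1/8
H(X) = -[(3/4)·log₂(3/4) + (1/8)·log₂(1/8) + (1/8)·log₂(1/8)]
  = 0.3113 + 0.3750 + 0.3750
  = 1.0613 bits

H(Y|X) = 2.0500 - 1.0613 = 0.9887 bits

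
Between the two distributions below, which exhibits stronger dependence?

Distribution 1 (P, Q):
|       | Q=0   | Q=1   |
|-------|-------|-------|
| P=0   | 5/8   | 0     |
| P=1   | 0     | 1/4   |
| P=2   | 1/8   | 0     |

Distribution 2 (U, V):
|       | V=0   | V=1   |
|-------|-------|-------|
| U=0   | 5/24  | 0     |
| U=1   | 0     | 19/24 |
Distribution 1 (P, Q):
Marginal P(P) (row sums):
  P(P=0) = 5/8 + 0 = 5/8
  P(P=1) = 0 + 1/4 = 1/4
  P(P=2) = 1/8 + 0 = 1/8
Marginal P(Q) (column sums):
  P(Q=0) = 5/8 + 0 + 1/8 = 3/4
  P(Q=1) = 0 + 1/4 + 0 = 1/4

H(P) = -[(5/8)·log₂(5/8) + (1/4)·log₂(1/4) + (1/8)·log₂(1/8)]
  = 0.4238 + 0.5000 + 0.3750
  = 1.2988 bits
H(Q) = -[(3/4)·log₂(3/4) + (1/4)·log₂(1/4)]
  = 0.3113 + 0.5000
  = 0.8113 bits
H(P,Q) = -[(5/8)·log₂(5/8) + (1/4)·log₂(1/4) + (1/8)·log₂(1/8)]
  = 0.4238 + 0.5000 + 0.3750
  = 1.2988 bits

I(P;Q) = H(P) + H(Q) - H(P,Q)
  = 1.2988 + 0.8113 - 1.2988
  = 0.8113 bits

Distribution 2 (U, V):
Marginal P(U) (row sums):
  P(U=0) = 5/24 + 0 = 5/24
  P(U=1) = 0 + 19/24 = 19/24
Marginal P(V) (column sums):
  P(V=0) = 5/24 + 0 = 5/24
  P(V=1) = 0 + 19/24 = 19/24

H(U) = -[(5/24)·log₂(5/24) + (19/24)·log₂(19/24)]
  = 0.4715 + 0.2668
  = 0.7383 bits
H(V) = -[(5/24)·log₂(5/24) + (19/24)·log₂(19/24)]
  = 0.4715 + 0.2668
  = 0.7383 bits
H(U,V) = -[(5/24)·log₂(5/24) + (19/24)·log₂(19/24)]
  = 0.4715 + 0.2668
  = 0.7383 bits

I(U;V) = H(U) + H(V) - H(U,V)
  = 0.7383 + 0.7383 - 0.7383
  = 0.7383 bits

I(P;Q) = 0.8113 bits > I(U;V) = 0.7383 bits, so (P, Q) has the higher mutual information (stronger dependence).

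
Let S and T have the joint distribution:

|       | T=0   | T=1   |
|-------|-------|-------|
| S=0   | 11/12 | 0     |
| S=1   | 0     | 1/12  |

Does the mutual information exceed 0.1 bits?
Marginal P(S) (row sums):
  P(S=0) = 11/12 + 0 = 11/12
  P(S=1) = 0 + 1/12 = 1/12
Marginal P(T) (column sums):
  P(T=0) = 11/12 + 0 = 11/12
  P(T=1) = 0 + 1/12 = 1/12

H(S) = -[(11/12)·log₂(11/12) + (1/12)·log₂(1/12)]
  = 0.1151 + 0.2987
  = 0.4138 bits
H(T) = -[(11/12)·log₂(11/12) + (1/12)·log₂(1/12)]
  = 0.1151 + 0.2987
  = 0.4138 bits
H(S,T) = -[(11/12)·log₂(11/12) + (1/12)·log₂(1/12)]
  = 0.1151 + 0.2987
  = 0.4138 bits

I(S;T) = H(S) + H(T) - H(S,T)
  = 0.4138 + 0.4138 - 0.4138
  = 0.4138 bits

Yes. I(S;T) = 0.4138 bits, which is > 0.1 bits.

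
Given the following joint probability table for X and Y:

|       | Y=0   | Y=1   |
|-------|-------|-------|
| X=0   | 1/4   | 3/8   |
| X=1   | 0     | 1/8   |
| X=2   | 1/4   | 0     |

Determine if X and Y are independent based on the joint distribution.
Marginal P(X) (row sums):
  P(X=0) = 1/4 + 3/8 = 5/8
  P(X=1) = 0 + 1/8 = 1/8
  P(X=2) = 1/4 + 0 = 1/4
Marginal P(Y) (column sums):
  P(Y=0) = 1/4 + 0 + 1/4 = 1/2
  P(Y=1) = 3/8 + 1/8 + 0 = 1/2

X and Y are independent iff P(X=i,Y=j) = P(X=i)·P(Y=j) for every cell.
  P(X=0)·P(Y=0) = 5/8 × 1/2 = 5/16, but P(X=0,Y=0) = 1/4 ✗

No, X and Y are not independent. Quantitatively, I(X;Y) > 0:

H(X) = -[(5/8)·log₂(5/8) + (1/8)·log₂(1/8) + (1/4)·log₂(1/4)]
  = 0.4238 + 0.3750 + 0.5000
  = 1.2988 bits
H(Y) = -[(1/2)·log₂(1/2) + (1/2)·log₂(1/2)]
  = 0.5000 + 0.5000
  = 1.0000 bits
H(X,Y) = -[(1/4)·log₂(1/4) + (3/8)·log₂(3/8) + (1/8)·log₂(1/8) + (1/4)·log₂(1/4)]
  = 0.5000 + 0.5306 + 0.3750 + 0.5000
  = 1.9056 bits
I(X;Y) = H(X) + H(Y) - H(X,Y) = 1.2988 + 1.0000 - 1.9056 = 0.3932 bits > 0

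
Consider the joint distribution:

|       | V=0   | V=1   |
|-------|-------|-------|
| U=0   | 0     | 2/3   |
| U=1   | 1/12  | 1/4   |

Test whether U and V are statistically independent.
Marginal P(U) (row sums):
  P(U=0) = 0 + 2/3 = 2/3
  P(U=1) = 1/12 + 1/4 = 1/3
Marginal P(V) (column sums):
  P(V=0) = 0 + 1/12 = 1/12
  P(V=1) = 2/3 + 1/4 = 11/12

U and V are independent iff P(U=i,V=j) = P(U=i)·P(V=j) for every cell.
  P(U=0)·P(V=0) = 2/3 × 1/12 = 1/18, but P(U=0,V=0) = 0 ✗

No, U and V are not independent. Quantitatively, I(U;V) > 0:

H(U) = -[(2/3)·log₂(2/3) + (1/3)·log₂(1/3)]
  = 0.3900 + 0.5283
  = 0.9183 bits
H(V) = -[(1/12)·log₂(1/12) + (11/12)·log₂(11/12)]
  = 0.2987 + 0.1151
  = 0.4138 bits
H(U,V) = -[(2/3)·log₂(2/3) + (1/12)·log₂(1/12) + (1/4)·log₂(1/4)]
  = 0.3900 + 0.2987 + 0.5000
  = 1.1887 bits
I(U;V) = H(U) + H(V) - H(U,V) = 0.9183 + 0.4138 - 1.1887 = 0.1434 bits > 0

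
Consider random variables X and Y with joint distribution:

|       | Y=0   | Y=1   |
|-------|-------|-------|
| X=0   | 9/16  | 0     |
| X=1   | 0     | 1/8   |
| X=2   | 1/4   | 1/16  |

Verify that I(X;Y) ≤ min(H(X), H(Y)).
Marginal P(X) (row sums):
  P(X=0) = 9/16 + 0 = 9/16
  P(X=1) = 0 + 1/8 = 1/8
  P(X=2) = 1/4 + 1/16 = 5/16
Marginal P(Y) (column sums):
  P(Y=0) = 9/16 + 0 + 1/4 = 13/16
  P(Y=1) = 0 + 1/8 + 1/16 = 3/16

H(X) = -[(9/16)·log₂(9/16) + (1/8)·log₂(1/8) + (5/16)·log₂(5/16)]
  = 0.4669 + 0.3750 + 0.5244
  = 1.3663 bits
H(Y) = -[(13/16)·log₂(13/16) + (3/16)·log₂(3/16)]
  = 0.2434 + 0.4528
  = 0.6962 bits
H(X,Y) = -[(9/16)·log₂(9/16) + (1/8)·log₂(1/8) + (1/4)·log₂(1/4) + (1/16)·log₂(1/16)]
  = 0.4669 + 0.3750 + 0.5000 + 0.2500
  = 1.5919 bits

I(X;Y) = H(X) + H(Y) - H(X,Y)
  = 1.3663 + 0.6962 - 1.5919
  = 0.4706 bits

min(H(X), H(Y)) = min(1.3663, 0.6962) = 0.6962 bits
Since 0.4706 ≤ 0.6962, the bound is satisfied ✓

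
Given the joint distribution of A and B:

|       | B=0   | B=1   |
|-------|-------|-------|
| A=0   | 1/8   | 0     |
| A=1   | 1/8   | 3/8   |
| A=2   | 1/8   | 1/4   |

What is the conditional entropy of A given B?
Marginal P(B) (column sums):
  P(B=0) = 1/8 + 1/8 + 1/8 = 3/8
  P(B=1) = 0 + 3/8 + 1/4 = 5/8

H(A|B) = -Σ P(A,B)·log₂ P(A|B), where P(A|B) = P(A,B) / P(B)
  (cells with P(A,B) = 0 contribute 0)
  (A=0,B=0): P(A|B) = (1/8)/(3/8) = 1/3;  -(1/8)·log₂(1/3) = 0.1981
  (A=1,B=0): P(A|B) = (1/8)/(3/8) = 1/3;  -(1/8)·log₂(1/3) = 0.1981
  (A=1,B=1): P(A|B) = (3/8)/(5/8) = 3/5;  -(3/8)·log₂(3/5) = 0.2764
  (A=2,B=0): P(A|B) = (1/8)/(3/8) = 1/3;  -(1/8)·log₂(1/3) = 0.1981
  (A=2,B=1): P(A|B) = (1/4)/(5/8) = 2/5;  -(1/4)·log₂(2/5) = 0.3305
H(A|B) = 0.1981 + 0.1981 + 0.2764 + 0.1981 + 0.3305
  = 1.2012 bits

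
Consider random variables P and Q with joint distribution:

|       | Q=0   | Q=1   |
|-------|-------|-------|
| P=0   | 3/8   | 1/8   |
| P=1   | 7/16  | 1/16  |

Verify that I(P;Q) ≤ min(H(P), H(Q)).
Marginal P(P) (row sums):
  P(P=0) = 3/8 + 1/8 = 1/2
  P(P=1) = 7/16 + 1/16 = 1/2
Marginal P(Q) (column sums):
  P(Q=0) = 3/8 + 7/16 = 13/16
  P(Q=1) = 1/8 + 1/16 = 3/16

H(P) = -[(1/2)·log₂(1/2) + (1/2)·log₂(1/2)]
  = 0.5000 + 0.5000
  = 1.0000 bits
H(Q) = -[(13/16)·log₂(13/16) + (3/16)·log₂(3/16)]
  = 0.2434 + 0.4528
  = 0.6962 bits
H(P,Q) = -[(3/8)·log₂(3/8) + (1/8)·log₂(1/8) + (7/16)·log₂(7/16) + (1/16)·log₂(1/16)]
  = 0.5306 + 0.3750 + 0.5218 + 0.2500
  = 1.6774 bits

I(P;Q) = H(P) + H(Q) - H(P,Q)
  = 1.0000 + 0.6962 - 1.6774
  = 0.0188 bits

min(H(P), H(Q)) = min(1.0000, 0.6962) = 0.6962 bits
Since 0.0188 ≤ 0.6962, the bound is satisfied ✓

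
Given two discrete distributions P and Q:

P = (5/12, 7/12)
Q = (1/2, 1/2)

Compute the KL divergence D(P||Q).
D(P||Q) = Σ P(i) log₂(P(i)/Q(i))
  i=0: (5/12) × log₂((5/12)/(1/2)) = (5/12) × log₂(5/6) = -0.1096
  i=1: (7/12) × log₂((7/12)/(1/2)) = (7/12) × log₂(7/6) = 0.1297
D(P||Q) = -0.1096 + 0.1297
  = 0.0201 bits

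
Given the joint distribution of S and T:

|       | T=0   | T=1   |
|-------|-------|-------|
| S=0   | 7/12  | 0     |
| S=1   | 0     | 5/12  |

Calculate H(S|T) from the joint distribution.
Marginal P(T) (column sums):
  P(T=0) = 7/12 + 0 = 7/12
  P(T=1) = 0 + 5/12 = 5/12

H(S|T) = -Σ P(S,T)·log₂ P(S|T), where P(S|T) = P(S,T) / P(T)
  (cells with P(S,T) = 0 contribute 0)
  (S=0,T=0): P(S|T) = (7/12)/(7/12) = 1;  -(7/12)·log₂(1) = 0.0000
  (S=1,T=1): P(S|T) = (5/12)/(5/12) = 1;  -(5/12)·log₂(1) = 0.0000
H(S|T) = 0.0000 + 0.0000
  = 0.0000 bits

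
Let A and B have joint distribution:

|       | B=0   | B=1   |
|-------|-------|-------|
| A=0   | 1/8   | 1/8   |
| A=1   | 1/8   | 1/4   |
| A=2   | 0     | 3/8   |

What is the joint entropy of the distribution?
H(A,B) = -Σ P(A,B) log₂ P(A,B), summed over the non-zero cells:
H(A,B) = -[(1/8)·log₂(1/8) + (1/8)·log₂(1/8) + (1/8)·log₂(1/8) + (1/4)·log₂(1/4) + (3/8)·log₂(3/8)]
  = 0.3750 + 0.3750 + 0.3750 + 0.5000 + 0.5306
  = 2.1556 bits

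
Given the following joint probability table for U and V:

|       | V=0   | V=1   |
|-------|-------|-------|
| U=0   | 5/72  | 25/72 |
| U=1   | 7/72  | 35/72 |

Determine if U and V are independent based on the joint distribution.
Marginal P(U) (row sums):
  P(U=0) = 5/72 + 25/72 = 5/12
  P(U=1) = 7/72 + 35/72 = 7/12
Marginal P(V) (column sums):
  P(V=0) = 5/72 + 7/72 = 1/6
  P(V=1) = 25/72 + 35/72 = 5/6

U and V are independent iff P(U=i,V=j) = P(U=i)·P(V=j) for every cell.
  P(U=0)·P(V=0) = 5/12 × 1/6 = 5/72 = P(U=0,V=0) ✓
  P(U=0)·P(V=1) = 5/12 × 5/6 = 25/72 = P(U=0,V=1) ✓
  P(U=1)·P(V=0) = 7/12 × 1/6 = 7/72 = P(U=1,V=0) ✓
  P(U=1)·P(V=1) = 7/12 × 5/6 = 35/72 = P(U=1,V=1) ✓

Yes, U and V are independent: every cell factors, so I(U;V) = 0 bits.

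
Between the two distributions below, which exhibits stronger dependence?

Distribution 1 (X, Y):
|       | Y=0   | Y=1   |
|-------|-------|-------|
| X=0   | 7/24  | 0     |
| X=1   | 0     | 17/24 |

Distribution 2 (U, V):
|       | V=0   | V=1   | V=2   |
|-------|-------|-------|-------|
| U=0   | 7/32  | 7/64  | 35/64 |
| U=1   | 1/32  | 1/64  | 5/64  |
Distribution 1 (X, Y):
Marginal P(X) (row sums):
  P(X=0) = 7/24 + 0 = 7/24
  P(X=1) = 0 + 17/24 = 17/24
Marginal P(Y) (column sums):
  P(Y=0) = 7/24 + 0 = 7/24
  P(Y=1) = 0 + 17/24 = 17/24

H(X) = -[(7/24)·log₂(7/24) + (17/24)·log₂(17/24)]
  = 0.5185 + 0.3524
  = 0.8709 bits
H(Y) = -[(7/24)·log₂(7/24) + (17/24)·log₂(17/24)]
  = 0.5185 + 0.3524
  = 0.8709 bits
H(X,Y) = -[(7/24)·log₂(7/24) + (17/24)·log₂(17/24)]
  = 0.5185 + 0.3524
  = 0.8709 bits

I(X;Y) = H(X) + H(Y) - H(X,Y)
  = 0.8709 + 0.8709 - 0.8709
  = 0.8709 bits

Distribution 2 (U, V):
Marginal P(U) (row sums):
  P(U=0) = 7/32 + 7/64 + 35/64 = 7/8
  P(U=1) = 1/32 + 1/64 + 5/64 = 1/8
Marginal P(V) (column sums):
  P(V=0) = 7/32 + 1/32 = 1/4
  P(V=1) = 7/64 + 1/64 = 1/8
  P(V=2) = 35/64 + 5/64 = 5/8

H(U) = -[(7/8)·log₂(7/8) + (1/8)·log₂(1/8)]
  = 0.1686 + 0.3750
  = 0.5436 bits
H(V) = -[(1/4)·log₂(1/4) + (1/8)·log₂(1/8) + (5/8)·log₂(5/8)]
  = 0.5000 + 0.3750 + 0.4238
  = 1.2988 bits
H(U,V) = -[(7/32)·log₂(7/32) + (7/64)·log₂(7/64) + (35/64)·log₂(35/64) + (1/32)·log₂(1/32) + (1/64)·log₂(1/64) + (5/64)·log₂(5/64)]
  = 0.4796 + 0.3492 + 0.4762 + 0.1563 + 0.0938 + 0.2873
  = 1.8424 bits

I(U;V) = H(U) + H(V) - H(U,V)
  = 0.5436 + 1.2988 - 1.8424
  = 0.0000 bits

I(X;Y) = 0.8709 bits > I(U;V) = 0.0000 bits, so (X, Y) has the higher mutual information (stronger dependence).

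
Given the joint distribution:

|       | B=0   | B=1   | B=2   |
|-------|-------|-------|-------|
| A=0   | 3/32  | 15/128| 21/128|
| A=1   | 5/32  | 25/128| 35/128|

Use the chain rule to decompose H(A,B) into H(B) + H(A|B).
By the chain rule: H(A,B) = H(B) + H(A|B)

Marginal P(B) (column sums):
  P(B=0) = 3/32 + 5/32 = 1/4
  P(B=1) = 15/128 + 25/128 = 5/16
  P(B=2) = 21/128 + 35/128 = 7/16
H(B) = -[(1/4)·log₂(1/4) + (5/16)·log₂(5/16) + (7/16)·log₂(7/16)]
  = 0.5000 + 0.5244 + 0.5218
  = 1.5462 bits
H(A|B) = -Σ P(A,B)·log₂ P(A|B), where P(A|B) = P(A,B) / P(B)
  (A=0,B=0): P(A|B) = (3/32)/(1/4) = 3/8;  -(3/32)·log₂(3/8) = 0.1327
  (A=0,B=1): P(A|B) = (15/128)/(5/16) = 3/8;  -(15/128)·log₂(3/8) = 0.1658
  (A=0,B=2): P(A|B) = (21/128)/(7/16) = 3/8;  -(21/128)·log₂(3/8) = 0.2322
  (A=1,B=0): P(A|B) = (5/32)/(1/4) = 5/8;  -(5/32)·log₂(5/8) = 0.1059
  (A=1,B=1): P(A|B) = (25/128)/(5/16) = 5/8;  -(25/128)·log₂(5/8) = 0.1324
  (A=1,B=2): P(A|B) = (35/128)/(7/16) = 5/8;  -(35/128)·log₂(5/8) = 0.1854
H(A|B) = 0.1327 + 0.1658 + 0.2322 + 0.1059 + 0.1324 + 0.1854
  = 0.9544 bits

H(A,B) = H(B) + H(A|B) = 1.5462 + 0.9544 = 2.5006 bits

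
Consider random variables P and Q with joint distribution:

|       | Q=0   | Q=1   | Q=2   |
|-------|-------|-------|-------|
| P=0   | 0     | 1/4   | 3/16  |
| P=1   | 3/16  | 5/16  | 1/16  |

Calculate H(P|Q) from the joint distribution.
Marginal P(Q) (column sums):
  P(Q=0) = 0 + 3/16 = 3/16
  P(Q=1) = 1/4 + 5/16 = 9/16
  P(Q=2) = 3/16 + 1/16 = 1/4

H(P|Q) = -Σ P(P,Q)·log₂ P(P|Q), where P(P|Q) = P(P,Q) / P(Q)
  (cells with P(P,Q) = 0 contribute 0)
  (P=0,Q=1): P(P|Q) = (1/4)/(9/16) = 4/9;  -(1/4)·log₂(4/9) = 0.2925
  (P=0,Q=2): P(P|Q) = (3/16)/(1/4) = 3/4;  -(3/16)·log₂(3/4) = 0.0778
  (P=1,Q=0): P(P|Q) = (3/16)/(3/16) = 1;  -(3/16)·log₂(1) = 0.0000
  (P=1,Q=1): P(P|Q) = (5/16)/(9/16) = 5/9;  -(5/16)·log₂(5/9) = 0.2650
  (P=1,Q=2): P(P|Q) = (1/16)/(1/4) = 1/4;  -(1/16)·log₂(1/4) = 0.1250
H(P|Q) = 0.2925 + 0.0778 + 0.0000 + 0.2650 + 0.1250
  = 0.7603 bits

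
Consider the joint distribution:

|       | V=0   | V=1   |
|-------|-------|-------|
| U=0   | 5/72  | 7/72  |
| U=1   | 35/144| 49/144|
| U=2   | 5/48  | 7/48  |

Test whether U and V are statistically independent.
Marginal P(U) (row sums):
  P(U=0) = 5/72 + 7/72 = 1/6
  P(U=1) = 35/144 + 49/144 = 7/12
  P(U=2) = 5/48 + 7/48 = 1/4
Marginal P(V) (column sums):
  P(V=0) = 5/72 + 35/144 + 5/48 = 5/12
  P(V=1) = 7/72 + 49/144 + 7/48 = 7/12

U and V are independent iff P(U=i,V=j) = P(U=i)·P(V=j) for every cell.
  P(U=0)·P(V=0) = 1/6 × 5/12 = 5/72 = P(U=0,V=0) ✓
  P(U=0)·P(V=1) = 1/6 × 7/12 = 7/72 = P(U=0,V=1) ✓
  P(U=1)·P(V=0) = 7/12 × 5/12 = 35/144 = P(U=1,V=0) ✓
  P(U=1)·P(V=1) = 7/12 × 7/12 = 49/144 = P(U=1,V=1) ✓
  P(U=2)·P(V=0) = 1/4 × 5/12 = 5/48 = P(U=2,V=0) ✓
  P(U=2)·P(V=1) = 1/4 × 7/12 = 7/48 = P(U=2,V=1) ✓

Yes, U and V are independent: every cell factors, so I(U;V) = 0 bits.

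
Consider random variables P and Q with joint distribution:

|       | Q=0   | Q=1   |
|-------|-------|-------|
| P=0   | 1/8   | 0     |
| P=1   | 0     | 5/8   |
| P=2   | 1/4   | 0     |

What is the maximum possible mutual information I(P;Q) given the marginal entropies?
The upper bound on mutual information is I(P;Q) ≤ min(H(P), H(Q)).

Marginal P(P) (row sums):
  P(P=0) = 1/8 + 0 = 1/8
  P(P=1) = 0 + 5/8 = 5/8
  P(P=2) = 1/4 + 0 = 1/4
Marginal P(Q) (column sums):
  P(Q=0) = 1/8 + 0 + 1/4 = 3/8
  P(Q=1) = 0 + 5/8 + 0 = 5/8

H(P) = -[(1/8)·log₂(1/8) + (5/8)·log₂(5/8) + (1/4)·log₂(1/4)]
  = 0.3750 + 0.4238 + 0.5000
  = 1.2988 bits
H(Q) = -[(3/8)·log₂(3/8) + (5/8)·log₂(5/8)]
  = 0.5306 + 0.4238
  = 0.9544 bits

Maximum possible I(P;Q) = min(1.2988, 0.9544) = 0.9544 bits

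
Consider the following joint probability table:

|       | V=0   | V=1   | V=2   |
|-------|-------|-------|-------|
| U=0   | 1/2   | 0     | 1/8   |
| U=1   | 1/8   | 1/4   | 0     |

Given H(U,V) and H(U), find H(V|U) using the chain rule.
From the chain rule: H(U,V) = H(U) + H(V|U)
Therefore: H(V|U) = H(U,V) - H(U)

H(U,V) = -[(1/2)·log₂(1/2) + (1/8)·log₂(1/8) + (1/8)·log₂(1/8) + (1/4)·log₂(1/4)]
  = 0.5000 + 0.3750 + 0.3750 + 0.5000
  = 1.7500 bits
Marginal P(U) (row sums):
  P(U=0) = 1/2 + 0 + 1/8 = 5/8
  P(U=1) = 1/8 + 1/4 + 0 = 3/8
H(U) = -[(5/8)·log₂(5/8) + (3/8)·log₂(3/8)]
  = 0.4238 + 0.5306
  = 0.9544 bits

H(V|U) = 1.7500 - 0.9544 = 0.7956 bits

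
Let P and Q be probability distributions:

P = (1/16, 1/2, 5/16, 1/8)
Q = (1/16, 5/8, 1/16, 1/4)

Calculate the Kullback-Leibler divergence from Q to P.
D(P||Q) = Σ P(i) log₂(P(i)/Q(i))
  i=0: (1/16) × log₂((1/16)/(1/16)) = (1/16) × log₂(1) = 0.0000
  i=1: (1/2) × log₂((1/2)/(5/8)) = (1/2) × log₂(4/5) = -0.1610
  i=2: (5/16) × log₂((5/16)/(1/16)) = (5/16) × log₂(5) = 0.7256
  i=3: (1/8) × log₂((1/8)/(1/4)) = (1/8) × log₂(1/2) = -0.1250
D(P||Q) = 0.0000 - 0.1610 + 0.7256 - 0.1250
  = 0.4396 bits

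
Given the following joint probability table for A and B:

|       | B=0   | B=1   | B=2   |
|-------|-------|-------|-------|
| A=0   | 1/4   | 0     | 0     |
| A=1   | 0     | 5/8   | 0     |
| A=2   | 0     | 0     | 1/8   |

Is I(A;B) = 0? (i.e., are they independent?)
Marginal P(A) (row sums):
  P(A=0) = 1/4 + 0 + 0 = 1/4
  P(A=1) = 0 + 5/8 + 0 = 5/8
  P(A=2) = 0 + 0 + 1/8 = 1/8
Marginal P(B) (column sums):
  P(B=0) = 1/4 + 0 + 0 = 1/4
  P(B=1) = 0 + 5/8 + 0 = 5/8
  P(B=2) = 0 + 0 + 1/8 = 1/8

A and B are independent iff P(A=i,B=j) = P(A=i)·P(B=j) for every cell.
  P(A=0)·P(B=0) = 1/4 × 1/4 = 1/16, but P(A=0,B=0) = 1/4 ✗

No, A and B are not independent. Quantitatively, I(A;B) > 0:

H(A) = -[(1/4)·log₂(1/4) + (5/8)·log₂(5/8) + (1/8)·log₂(1/8)]
  = 0.5000 + 0.4238 + 0.3750
  = 1.2988 bits
H(B) = -[(1/4)·log₂(1/4) + (5/8)·log₂(5/8) + (1/8)·log₂(1/8)]
  = 0.5000 + 0.4238 + 0.3750
  = 1.2988 bits
H(A,B) = -[(1/4)·log₂(1/4) + (5/8)·log₂(5/8) + (1/8)·log₂(1/8)]
  = 0.5000 + 0.4238 + 0.3750
  = 1.2988 bits
I(A;B) = H(A) + H(B) - H(A,B) = 1.2988 + 1.2988 - 1.2988 = 1.2988 bits > 0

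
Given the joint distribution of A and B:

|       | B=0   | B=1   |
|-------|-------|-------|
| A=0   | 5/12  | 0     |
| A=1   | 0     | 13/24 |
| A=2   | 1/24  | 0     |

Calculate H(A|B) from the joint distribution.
Marginal P(B) (column sums):
  P(B=0) = 5/12 + 0 + 1/24 = 11/24
  P(B=1) = 0 + 13/24 + 0 = 13/24

H(A|B) = -Σ P(A,B)·log₂ P(A|B), where P(A|B) = P(A,B) / P(B)
  (cells with P(A,B) = 0 contribute 0)
  (A=0,B=0): P(A|B) = (5/12)/(11/24) = 10/11;  -(5/12)·log₂(10/11) = 0.0573
  (A=1,B=1): P(A|B) = (13/24)/(13/24) = 1;  -(13/24)·log₂(1) = 0.0000
  (A=2,B=0): P(A|B) = (1/24)/(11/24) = 1/11;  -(1/24)·log₂(1/11) = 0.1441
H(A|B) = 0.0573 + 0.0000 + 0.1441
  = 0.2014 bits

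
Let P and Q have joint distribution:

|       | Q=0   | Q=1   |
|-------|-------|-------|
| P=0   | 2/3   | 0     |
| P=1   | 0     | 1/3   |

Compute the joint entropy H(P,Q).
H(P,Q) = -Σ P(P,Q) log₂ P(P,Q), summed over the non-zero cells:
H(P,Q) = -[(2/3)·log₂(2/3) + (1/3)·log₂(1/3)]
  = 0.3900 + 0.5283
  = 0.9183 bits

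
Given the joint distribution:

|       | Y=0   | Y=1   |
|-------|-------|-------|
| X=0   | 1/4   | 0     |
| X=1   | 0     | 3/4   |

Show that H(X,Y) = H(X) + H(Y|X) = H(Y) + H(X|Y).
Marginal P(X) (row sums):
  P(X=0) = 1/4 + 0 = 1/4
  P(X=1) = 0 + 3/4 = 3/4
Marginal P(Y) (column sums):
  P(Y=0) = 1/4 + 0 = 1/4
  P(Y=1) = 0 + 3/4 = 3/4

Decomposition 1: H(X) + H(Y|X)
H(X) = -[(1/4)·log₂(1/4) + (3/4)·log₂(3/4)]
  = 0.5000 + 0.3113
  = 0.8113 bits
H(Y|X) = -Σ P(X,Y)·log₂ P(Y|X), where P(Y|X) = P(X,Y) / P(X)
  (cells with P(X,Y) = 0 contribute 0)
  (X=0,Y=0): P(Y|X) = (1/4)/(1/4) = 1;  -(1/4)·log₂(1) = 0.0000
  (X=1,Y=1): P(Y|X) = (3/4)/(3/4) = 1;  -(3/4)·log₂(1) = 0.0000
H(Y|X) = 0.0000 + 0.0000
  = 0.0000 bits
H(X) + H(Y|X) = 0.8113 + 0.0000 = 0.8113 bits

Decomposition 2: H(Y) + H(X|Y)
H(Y) = -[(1/4)·log₂(1/4) + (3/4)·log₂(3/4)]
  = 0.5000 + 0.3113
  = 0.8113 bits
H(X|Y) = -Σ P(X,Y)·log₂ P(X|Y), where P(X|Y) = P(X,Y) / P(Y)
  (cells with P(X,Y) = 0 contribute 0)
  (X=0,Y=0): P(X|Y) = (1/4)/(1/4) = 1;  -(1/4)·log₂(1) = 0.0000
  (X=1,Y=1): P(X|Y) = (3/4)/(3/4) = 1;  -(3/4)·log₂(1) = 0.0000
H(X|Y) = 0.0000 + 0.0000
  = 0.0000 bits
H(Y) + H(X|Y) = 0.8113 + 0.0000 = 0.8113 bits

Direct computation of the joint entropy:
H(X,Y) = -[(1/4)·log₂(1/4) + (3/4)·log₂(3/4)]
  = 0.5000 + 0.3113
  = 0.8113 bits

All three agree: H(X,Y) = 0.8113 bits ✓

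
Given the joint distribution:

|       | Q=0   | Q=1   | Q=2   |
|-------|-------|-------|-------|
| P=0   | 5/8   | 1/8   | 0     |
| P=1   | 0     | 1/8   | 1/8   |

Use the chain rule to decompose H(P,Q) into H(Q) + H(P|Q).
By the chain rule: H(P,Q) = H(Q) + H(P|Q)

Marginal P(Q) (column sums):
  P(Q=0) = 5/8 + 0 = 5/8
  P(Q=1) = 1/8 + 1/8 = 1/4
  P(Q=2) = 0 + 1/8 = 1/8
H(Q) = -[(5/8)·log₂(5/8) + (1/4)·log₂(1/4) + (1/8)·log₂(1/8)]
  = 0.4238 + 0.5000 + 0.3750
  = 1.2988 bits
H(P|Q) = -Σ P(P,Q)·log₂ P(P|Q), where P(P|Q) = P(P,Q) / P(Q)
  (cells with P(P,Q) = 0 contribute 0)
  (P=0,Q=0): P(P|Q) = (5/8)/(5/8) = 1;  -(5/8)·log₂(1) = 0.0000
  (P=0,Q=1): P(P|Q) = (1/8)/(1/4) = 1/2;  -(1/8)·log₂(1/2) = 0.1250
  (P=1,Q=1): P(P|Q) = (1/8)/(1/4) = 1/2;  -(1/8)·log₂(1/2) = 0.1250
  (P=1,Q=2): P(P|Q) = (1/8)/(1/8) = 1;  -(1/8)·log₂(1) = 0.0000
H(P|Q) = 0.0000 + 0.1250 + 0.1250 + 0.0000
  = 0.2500 bits

H(P,Q) = H(Q) + H(P|Q) = 1.2988 + 0.2500 = 1.5488 bits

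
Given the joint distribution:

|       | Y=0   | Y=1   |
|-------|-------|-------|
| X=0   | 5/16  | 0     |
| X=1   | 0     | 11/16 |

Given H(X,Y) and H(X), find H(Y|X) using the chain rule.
From the chain rule: H(X,Y) = H(X) + H(Y|X)
Therefore: H(Y|X) = H(X,Y) - H(X)

H(X,Y) = -[(5/16)·log₂(5/16) + (11/16)·log₂(11/16)]
  = 0.5244 + 0.3716
  = 0.8960 bits
Marginal P(X) (row sums):
  P(X=0) = 5/16 + 0 = 5/16
  P(X=1) = 0 + 11/16 = 11/16
H(X) = -[(5/16)·log₂(5/16) + (11/16)·log₂(11/16)]
  = 0.5244 + 0.3716
  = 0.8960 bits

H(Y|X) = 0.8960 - 0.8960 = 0.0000 bits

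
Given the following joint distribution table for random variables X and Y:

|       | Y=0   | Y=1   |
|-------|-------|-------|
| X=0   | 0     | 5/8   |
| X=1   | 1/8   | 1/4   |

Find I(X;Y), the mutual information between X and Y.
Marginal P(X) (row sums):
  P(X=0) = 0 + 5/8 = 5/8
  P(X=1) = 1/8 + 1/4 = 3/8
Marginal P(Y) (column sums):
  P(Y=0) = 0 + 1/8 = 1/8
  P(Y=1) = 5/8 + 1/4 = 7/8

H(X) = -[(5/8)·log₂(5/8) + (3/8)·log₂(3/8)]
  = 0.4238 + 0.5306
  = 0.9544 bits
H(Y) = -[(1/8)·log₂(1/8) + (7/8)·log₂(7/8)]
  = 0.3750 + 0.1686
  = 0.5436 bits
H(X,Y) = -[(5/8)·log₂(5/8) + (1/8)·log₂(1/8) + (1/4)·log₂(1/4)]
  = 0.4238 + 0.3750 + 0.5000
  = 1.2988 bits

I(X;Y) = H(X) + H(Y) - H(X,Y)
  = 0.9544 + 0.5436 - 1.2988
  = 0.1992 bits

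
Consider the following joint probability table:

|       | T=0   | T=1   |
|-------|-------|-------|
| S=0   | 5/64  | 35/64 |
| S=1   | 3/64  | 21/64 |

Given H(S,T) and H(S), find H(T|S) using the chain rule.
From the chain rule: H(S,T) = H(S) + H(T|S)
Therefore: H(T|S) = H(S,T) - H(S)

H(S,T) = -[(5/64)·log₂(5/64) + (35/64)·log₂(35/64) + (3/64)·log₂(3/64) + (21/64)·log₂(21/64)]
  = 0.2873 + 0.4762 + 0.2070 + 0.5275
  = 1.4980 bits
Marginal P(S) (row sums):
  P(S=0) = 5/64 + 35/64 = 5/8
  P(S=1) = 3/64 + 21/64 = 3/8
H(S) = -[(5/8)·log₂(5/8) + (3/8)·log₂(3/8)]
  = 0.4238 + 0.5306
  = 0.9544 bits

H(T|S) = 1.4980 - 0.9544 = 0.5436 bits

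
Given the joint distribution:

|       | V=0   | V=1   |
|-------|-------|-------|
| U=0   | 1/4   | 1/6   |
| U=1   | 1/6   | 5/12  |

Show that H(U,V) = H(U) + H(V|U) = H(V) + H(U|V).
Marginal P(U) (row sums):
  P(U=0) = 1/4 + 1/6 = 5/12
  P(U=1) = 1/6 + 5/12 = 7/12
Marginal P(V) (column sums):
  P(V=0) = 1/4 + 1/6 = 5/12
  P(V=1) = 1/6 + 5/12 = 7/12

Decomposition 1: H(U) + H(V|U)
H(U) = -[(5/12)·log₂(5/12) + (7/12)·log₂(7/12)]
  = 0.5263 + 0.4536
  = 0.9799 bits
H(V|U) = -Σ P(U,V)·log₂ P(V|U), where P(V|U) = P(U,V) / P(U)
  (U=0,V=0): P(V|U) = (1/4)/(5/12) = 3/5;  -(1/4)·log₂(3/5) = 0.1842
  (U=0,V=1): P(V|U) = (1/6)/(5/12) = 2/5;  -(1/6)·log₂(2/5) = 0.2203
  (U=1,V=0): P(V|U) = (1/6)/(7/12) = 2/7;  -(1/6)·log₂(2/7) = 0.3012
  (U=1,V=1): P(V|U) = (5/12)/(7/12) = 5/7;  -(5/12)·log₂(5/7) = 0.2023
H(V|U) = 0.1842 + 0.2203 + 0.3012 + 0.2023
  = 0.9080 bits
H(U) + H(V|U) = 0.9799 + 0.9080 = 1.8879 bits

Decomposition 2: H(V) + H(U|V)
H(V) = -[(5/12)·log₂(5/12) + (7/12)·log₂(7/12)]
  = 0.5263 + 0.4536
  = 0.9799 bits
H(U|V) = -Σ P(U,V)·log₂ P(U|V), where P(U|V) = P(U,V) / P(V)
  (U=0,V=0): P(U|V) = (1/4)/(5/12) = 3/5;  -(1/4)·log₂(3/5) = 0.1842
  (U=0,V=1): P(U|V) = (1/6)/(7/12) = 2/7;  -(1/6)·log₂(2/7) = 0.3012
  (U=1,V=0): P(U|V) = (1/6)/(5/12) = 2/5;  -(1/6)·log₂(2/5) = 0.2203
  (U=1,V=1): P(U|V) = (5/12)/(7/12) = 5/7;  -(5/12)·log₂(5/7) = 0.2023
H(U|V) = 0.1842 + 0.3012 + 0.2203 + 0.2023
  = 0.9080 bits
H(V) + H(U|V) = 0.9799 + 0.9080 = 1.8879 bits

Direct computation of the joint entropy:
H(U,V) = -[(1/4)·log₂(1/4) + (1/6)·log₂(1/6) + (1/6)·log₂(1/6) + (5/12)·log₂(5/12)]
  = 0.5000 + 0.4308 + 0.4308 + 0.5263
  = 1.8879 bits

All three agree: H(U,V) = 1.8879 bits ✓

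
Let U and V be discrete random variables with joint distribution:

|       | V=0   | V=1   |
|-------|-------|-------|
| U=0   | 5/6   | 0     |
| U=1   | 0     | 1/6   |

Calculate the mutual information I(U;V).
Marginal P(U) (row sums):
  P(U=0) = 5/6 + 0 = 5/6
  P(U=1) = 0 + 1/6 = 1/6
Marginal P(V) (column sums):
  P(V=0) = 5/6 + 0 = 5/6
  P(V=1) = 0 + 1/6 = 1/6

H(U) = -[(5/6)·log₂(5/6) + (1/6)·log₂(1/6)]
  = 0.2192 + 0.4308
  = 0.6500 bits
H(V) = -[(5/6)·log₂(5/6) + (1/6)·log₂(1/6)]
  = 0.2192 + 0.4308
  = 0.6500 bits
H(U,V) = -[(5/6)·log₂(5/6) + (1/6)·log₂(1/6)]
  = 0.2192 + 0.4308
  = 0.6500 bits

I(U;V) = H(U) + H(V) - H(U,V)
  = 0.6500 + 0.6500 - 0.6500
  = 0.6500 bits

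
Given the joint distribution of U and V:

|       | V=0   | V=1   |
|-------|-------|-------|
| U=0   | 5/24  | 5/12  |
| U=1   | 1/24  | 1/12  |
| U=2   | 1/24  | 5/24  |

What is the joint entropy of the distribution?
H(U,V) = -Σ P(U,V) log₂ P(U,V), summed over the non-zero cells:
H(U,V) = -[(5/24)·log₂(5/24) + (5/12)·log₂(5/12) + (1/24)·log₂(1/24) + (1/12)·log₂(1/12) + (1/24)·log₂(1/24) + (5/24)·log₂(5/24)]
  = 0.4715 + 0.5263 + 0.1910 + 0.2987 + 0.1910 + 0.4715
  = 2.1500 bits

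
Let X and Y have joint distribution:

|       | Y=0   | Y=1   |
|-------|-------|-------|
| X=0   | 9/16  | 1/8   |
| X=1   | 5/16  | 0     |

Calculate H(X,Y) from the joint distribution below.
H(X,Y) = -Σ P(X,Y) log₂ P(X,Y), summed over the non-zero cells:
H(X,Y) = -[(9/16)·log₂(9/16) + (1/8)·log₂(1/8) + (5/16)·log₂(5/16)]
  = 0.4669 + 0.3750 + 0.5244
  = 1.3663 bits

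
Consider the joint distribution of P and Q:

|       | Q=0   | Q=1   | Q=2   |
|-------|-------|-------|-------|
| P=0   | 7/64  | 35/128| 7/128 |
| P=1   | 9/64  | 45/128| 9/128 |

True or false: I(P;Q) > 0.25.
Marginal P(P) (row sums):
  P(P=0) = 7/64 + 35/128 + 7/128 = 7/16
  P(P=1) = 9/64 + 45/128 + 9/128 = 9/16
Marginal P(Q) (column sums):
  P(Q=0) = 7/64 + 9/64 = 1/4
  P(Q=1) = 35/128 + 45/128 = 5/8
  P(Q=2) = 7/128 + 9/128 = 1/8

H(P) = -[(7/16)·log₂(7/16) + (9/16)·log₂(9/16)]
  = 0.5218 + 0.4669
  = 0.9887 bits
H(Q) = -[(1/4)·log₂(1/4) + (5/8)·log₂(5/8) + (1/8)·log₂(1/8)]
  = 0.5000 + 0.4238 + 0.3750
  = 1.2988 bits
H(P,Q) = -[(7/64)·log₂(7/64) + (35/128)·log₂(35/128) + (7/128)·log₂(7/128) + (9/64)·log₂(9/64) + (45/128)·log₂(45/128) + (9/128)·log₂(9/128)]
  = 0.3492 + 0.5115 + 0.2293 + 0.3980 + 0.5302 + 0.2693
  = 2.2875 bits

I(P;Q) = H(P) + H(Q) - H(P,Q)
  = 0.9887 + 1.2988 - 2.2875
  = 0.0000 bits

False. I(P;Q) = 0.0000 bits, which is ≤ 0.25 bits.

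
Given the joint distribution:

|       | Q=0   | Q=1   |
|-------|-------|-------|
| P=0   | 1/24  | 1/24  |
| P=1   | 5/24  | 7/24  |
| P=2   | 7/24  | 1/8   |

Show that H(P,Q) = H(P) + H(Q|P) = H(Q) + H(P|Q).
Marginal P(P) (row sums):
  P(P=0) = 1/24 + 1/24 = 1/12
  P(P=1) = 5/24 + 7/24 = 1/2
  P(P=2) = 7/24 + 1/8 = 5/12
Marginal P(Q) (column sums):
  P(Q=0) = 1/24 + 5/24 + 7/24 = 13/24
  P(Q=1) = 1/24 + 7/24 + 1/8 = 11/24

Decomposition 1: H(P) + H(Q|P)
H(P) = -[(1/12)·log₂(1/12) + (1/2)·log₂(1/2) + (5/12)·log₂(5/12)]
  = 0.2987 + 0.5000 + 0.5263
  = 1.3250 bits
H(Q|P) = -Σ P(P,Q)·log₂ P(Q|P), where P(Q|P) = P(P,Q) / P(P)
  (P=0,Q=0): P(Q|P) = (1/24)/(1/12) = 1/2;  -(1/24)·log₂(1/2) = 0.0417
  (P=0,Q=1): P(Q|P) = (1/24)/(1/12) = 1/2;  -(1/24)·log₂(1/2) = 0.0417
  (P=1,Q=0): P(Q|P) = (5/24)/(1/2) = 5/12;  -(5/24)·log₂(5/12) = 0.2631
  (P=1,Q=1): P(Q|P) = (7/24)/(1/2) = 7/12;  -(7/24)·log₂(7/12) = 0.2268
  (P=2,Q=0): P(Q|P) = (7/24)/(5/12) = 7/10;  -(7/24)·log₂(7/10) = 0.1501
  (P=2,Q=1): P(Q|P) = (1/8)/(5/12) = 3/10;  -(1/8)·log₂(3/10) = 0.2171
H(Q|P) = 0.0417 + 0.0417 + 0.2631 + 0.2268 + 0.1501 + 0.2171
  = 0.9405 bits
H(P) + H(Q|P) = 1.3250 + 0.9405 = 2.2655 bits

Decomposition 2: H(Q) + H(P|Q)
H(Q) = -[(13/24)·log₂(13/24) + (11/24)·log₂(11/24)]
  = 0.4791 + 0.5159
  = 0.9950 bits
H(P|Q) = -Σ P(P,Q)·log₂ P(P|Q), where P(P|Q) = P(P,Q) / P(Q)
  (P=0,Q=0): P(P|Q) = (1/24)/(13/24) = 1/13;  -(1/24)·log₂(1/13) = 0.1542
  (P=0,Q=1): P(P|Q) = (1/24)/(11/24) = 1/11;  -(1/24)·log₂(1/11) = 0.1441
  (P=1,Q=0): P(P|Q) = (5/24)/(13/24) = 5/13;  -(5/24)·log₂(5/13) = 0.2872
  (P=1,Q=1): P(P|Q) = (7/24)/(11/24) = 7/11;  -(7/24)·log₂(7/11) = 0.1902
  (P=2,Q=0): P(P|Q) = (7/24)/(13/24) = 7/13;  -(7/24)·log₂(7/13) = 0.2605
  (P=2,Q=1): P(P|Q) = (1/8)/(11/24) = 3/11;  -(1/8)·log₂(3/11) = 0.2343
H(P|Q) = 0.1542 + 0.1441 + 0.2872 + 0.1902 + 0.2605 + 0.2343
  = 1.2705 bits
H(Q) + H(P|Q) = 0.9950 + 1.2705 = 2.2655 bits

Direct computation of the joint entropy:
H(P,Q) = -[(1/24)·log₂(1/24) + (1/24)·log₂(1/24) + (5/24)·log₂(5/24) + (7/24)·log₂(7/24) + (7/24)·log₂(7/24) + (1/8)·log₂(1/8)]
  = 0.1910 + 0.1910 + 0.4715 + 0.5185 + 0.5185 + 0.3750
  = 2.2655 bits

All three agree: H(P,Q) = 2.2655 bits ✓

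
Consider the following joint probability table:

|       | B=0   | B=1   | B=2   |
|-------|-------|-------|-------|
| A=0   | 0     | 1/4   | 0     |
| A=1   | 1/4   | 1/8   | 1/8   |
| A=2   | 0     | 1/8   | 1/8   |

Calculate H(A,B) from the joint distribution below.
H(A,B) = -Σ P(A,B) log₂ P(A,B), summed over the non-zero cells:
H(A,B) = -[(1/4)·log₂(1/4) + (1/4)·log₂(1/4) + (1/8)·log₂(1/8) + (1/8)·log₂(1/8) + (1/8)·log₂(1/8) + (1/8)·log₂(1/8)]
  = 0.5000 + 0.5000 + 0.3750 + 0.3750 + 0.3750 + 0.3750
  = 2.5000 bits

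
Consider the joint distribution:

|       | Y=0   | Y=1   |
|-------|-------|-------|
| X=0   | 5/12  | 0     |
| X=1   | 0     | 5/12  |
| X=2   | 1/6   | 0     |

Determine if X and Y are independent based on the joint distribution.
Marginal P(X) (row sums):
  P(X=0) = 5/12 + 0 = 5/12
  P(X=1) = 0 + 5/12 = 5/12
  P(X=2) = 1/6 + 0 = 1/6
Marginal P(Y) (column sums):
  P(Y=0) = 5/12 + 0 + 1/6 = 7/12
  P(Y=1) = 0 + 5/12 + 0 = 5/12

X and Y are independent iff P(X=i,Y=j) = P(X=i)·P(Y=j) for every cell.
  P(X=0)·P(Y=0) = 5/12 × 7/12 = 35/144, but P(X=0,Y=0) = 5/12 ✗

No, X and Y are not independent. Quantitatively, I(X;Y) > 0:

H(X) = -[(5/12)·log₂(5/12) + (5/12)·log₂(5/12) + (1/6)·log₂(1/6)]
  = 0.5263 + 0.5263 + 0.4308
  = 1.4834 bits
H(Y) = -[(7/12)·log₂(7/12) + (5/12)·log₂(5/12)]
  = 0.4536 + 0.5263
  = 0.9799 bits
H(X,Y) = -[(5/12)·log₂(5/12) + (5/12)·log₂(5/12) + (1/6)·log₂(1/6)]
  = 0.5263 + 0.5263 + 0.4308
  = 1.4834 bits
I(X;Y) = H(X) + H(Y) - H(X,Y) = 1.4834 + 0.9799 - 1.4834 = 0.9799 bits > 0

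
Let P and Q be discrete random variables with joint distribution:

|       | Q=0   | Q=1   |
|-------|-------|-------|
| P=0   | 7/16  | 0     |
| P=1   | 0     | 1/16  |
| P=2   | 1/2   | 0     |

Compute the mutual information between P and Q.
Marginal P(P) (row sums):
  P(P=0) = 7/16 + 0 = 7/16
  P(P=1) = 0 + 1/16 = 1/16
  P(P=2) = 1/2 + 0 = 1/2
Marginal P(Q) (column sums):
  P(Q=0) = 7/16 + 0 + 1/2 = 15/16
  P(Q=1) = 0 + 1/16 + 0 = 1/16

H(P) = -[(7/16)·log₂(7/16) + (1/16)·log₂(1/16) + (1/2)·log₂(1/2)]
  = 0.5218 + 0.2500 + 0.5000
  = 1.2718 bits
H(Q) = -[(15/16)·log₂(15/16) + (1/16)·log₂(1/16)]
  = 0.0873 + 0.2500
  = 0.3373 bits
H(P,Q) = -[(7/16)·log₂(7/16) + (1/16)·log₂(1/16) + (1/2)·log₂(1/2)]
  = 0.5218 + 0.2500 + 0.5000
  = 1.2718 bits

I(P;Q) = H(P) + H(Q) - H(P,Q)
  = 1.2718 + 0.3373 - 1.2718
  = 0.3373 bits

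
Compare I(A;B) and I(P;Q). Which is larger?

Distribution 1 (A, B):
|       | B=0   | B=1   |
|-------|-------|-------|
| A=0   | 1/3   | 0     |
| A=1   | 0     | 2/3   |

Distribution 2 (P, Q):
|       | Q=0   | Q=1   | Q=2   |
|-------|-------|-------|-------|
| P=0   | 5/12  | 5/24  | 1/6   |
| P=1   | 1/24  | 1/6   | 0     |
Distribution 1 (A, B):
Marginal P(A) (row sums):
  P(A=0) = 1/3 + 0 = 1/3
  P(A=1) = 0 + 2/3 = 2/3
Marginal P(B) (column sums):
  P(B=0) = 1/3 + 0 = 1/3
  P(B=1) = 0 + 2/3 = 2/3

H(A) = -[(1/3)·log₂(1/3) + (2/3)·log₂(2/3)]
  = 0.5283 + 0.3900
  = 0.9183 bits
H(B) = -[(1/3)·log₂(1/3) + (2/3)·log₂(2/3)]
  = 0.5283 + 0.3900
  = 0.9183 bits
H(A,B) = -[(1/3)·log₂(1/3) + (2/3)·log₂(2/3)]
  = 0.5283 + 0.3900
  = 0.9183 bits

I(A;B) = H(A) + H(B) - H(A,B)
  = 0.9183 + 0.9183 - 0.9183
  = 0.9183 bits

Distribution 2 (P, Q):
Marginal P(P) (row sums):
  P(P=0) = 5/12 + 5/24 + 1/6 = 19/24
  P(P=1) = 1/24 + 1/6 + 0 = 5/24
Marginal P(Q) (column sums):
  P(Q=0) = 5/12 + 1/24 = 11/24
  P(Q=1) = 5/24 + 1/6 = 3/8
  P(Q=2) = 1/6 + 0 = 1/6

H(P) = -[(19/24)·log₂(19/24) + (5/24)·log₂(5/24)]
  = 0.2668 + 0.4715
  = 0.7383 bits
H(Q) = -[(11/24)·log₂(11/24) + (3/8)·log₂(3/8) + (1/6)·log₂(1/6)]
  = 0.5159 + 0.5306 + 0.4308
  = 1.4773 bits
H(P,Q) = -[(5/12)·log₂(5/12) + (5/24)·log₂(5/24) + (1/6)·log₂(1/6) + (1/24)·log₂(1/24) + (1/6)·log₂(1/6)]
  = 0.5263 + 0.4715 + 0.4308 + 0.1910 + 0.4308
  = 2.0504 bits

I(P;Q) = H(P) + H(Q) - H(P,Q)
  = 0.7383 + 1.4773 - 2.0504
  = 0.1652 bits

I(A;B) = 0.9183 bits > I(P;Q) = 0.1652 bits, so (A, B) has the higher mutual information (stronger dependence).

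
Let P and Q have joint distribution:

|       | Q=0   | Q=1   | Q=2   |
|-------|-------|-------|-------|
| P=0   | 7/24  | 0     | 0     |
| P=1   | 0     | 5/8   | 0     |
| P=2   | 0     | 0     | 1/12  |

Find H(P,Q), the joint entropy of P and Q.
H(P,Q) = -Σ P(P,Q) log₂ P(P,Q), summed over the non-zero cells:
H(P,Q) = -[(7/24)·log₂(7/24) + (5/8)·log₂(5/8) + (1/12)·log₂(1/12)]
  = 0.5185 + 0.4238 + 0.2987
  = 1.2410 bits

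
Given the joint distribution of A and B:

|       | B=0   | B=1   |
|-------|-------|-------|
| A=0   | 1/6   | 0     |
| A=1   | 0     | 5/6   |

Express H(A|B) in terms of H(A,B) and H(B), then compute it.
H(A|B) = H(A,B) - H(B)

Marginal P(B) (column sums):
  P(B=0) = 1/6 + 0 = 1/6
  P(B=1) = 0 + 5/6 = 5/6

H(A,B) = -[(1/6)·log₂(1/6) + (5/6)·log₂(5/6)]
  = 0.4308 + 0.2192
  = 0.6500 bits
H(B) = -[(1/6)·log₂(1/6) + (5/6)·log₂(5/6)]
  = 0.4308 + 0.2192
  = 0.6500 bits

H(A|B) = 0.6500 - 0.6500 = 0.0000 bits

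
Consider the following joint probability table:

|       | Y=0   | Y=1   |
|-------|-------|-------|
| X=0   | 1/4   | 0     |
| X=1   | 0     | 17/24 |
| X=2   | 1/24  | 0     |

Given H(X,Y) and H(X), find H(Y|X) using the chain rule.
From the chain rule: H(X,Y) = H(X) + H(Y|X)
Therefore: H(Y|X) = H(X,Y) - H(X)

H(X,Y) = -[(1/4)·log₂(1/4) + (17/24)·log₂(17/24) + (1/24)·log₂(1/24)]
  = 0.5000 + 0.3524 + 0.1910
  = 1.0434 bits
Marginal P(X) (row sums):
  P(X=0) = 1/4 + 0 = 1/4
  P(X=1) = 0 + 17/24 = 17/24
  P(X=2) = 1/24 + 0 = 1/24
H(X) = -[(1/4)·log₂(1/4) + (17/24)·log₂(17/24) + (1/24)·log₂(1/24)]
  = 0.5000 + 0.3524 + 0.1910
  = 1.0434 bits

H(Y|X) = 1.0434 - 1.0434 = 0.0000 bits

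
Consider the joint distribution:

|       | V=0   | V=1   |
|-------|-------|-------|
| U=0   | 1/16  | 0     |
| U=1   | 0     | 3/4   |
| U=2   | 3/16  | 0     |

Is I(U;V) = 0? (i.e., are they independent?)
Marginal P(U) (row sums):
  P(U=0) = 1/16 + 0 = 1/16
  P(U=1) = 0 + 3/4 = 3/4
  P(U=2) = 3/16 + 0 = 3/16
Marginal P(V) (column sums):
  P(V=0) = 1/16 + 0 + 3/16 = 1/4
  P(V=1) = 0 + 3/4 + 0 = 3/4

U and V are independent iff P(U=i,V=j) = P(U=i)·P(V=j) for every cell.
  P(U=0)·P(V=0) = 1/16 × 1/4 = 1/64, but P(U=0,V=0) = 1/16 ✗

No, U and V are not independent. Quantitatively, I(U;V) > 0:

H(U) = -[(1/16)·log₂(1/16) + (3/4)·log₂(3/4) + (3/16)·log₂(3/16)]
  = 0.2500 + 0.3113 + 0.4528
  = 1.0141 bits
H(V) = -[(1/4)·log₂(1/4) + (3/4)·log₂(3/4)]
  = 0.5000 + 0.3113
  = 0.8113 bits
H(U,V) = -[(1/16)·log₂(1/16) + (3/4)·log₂(3/4) + (3/16)·log₂(3/16)]
  = 0.2500 + 0.3113 + 0.4528
  = 1.0141 bits
I(U;V) = H(U) + H(V) - H(U,V) = 1.0141 + 0.8113 - 1.0141 = 0.8113 bits > 0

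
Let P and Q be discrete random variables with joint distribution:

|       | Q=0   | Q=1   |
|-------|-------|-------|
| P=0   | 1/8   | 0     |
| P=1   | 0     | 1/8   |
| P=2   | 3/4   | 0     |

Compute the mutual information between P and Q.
Marginal P(P) (row sums):
  P(P=0) = 1/8 + 0 = 1/8
  P(P=1) = 0 + 1/8 = 1/8
  P(P=2) = 3/4 + 0 = 3/4
Marginal P(Q) (column sums):
  P(Q=0) = 1/8 + 0 + 3/4 = 7/8
  P(Q=1) = 0 + 1/8 + 0 = 1/8

H(P) = -[(1/8)·log₂(1/8) + (1/8)·log₂(1/8) + (3/4)·log₂(3/4)]
  = 0.3750 + 0.3750 + 0.3113
  = 1.0613 bits
H(Q) = -[(7/8)·log₂(7/8) + (1/8)·log₂(1/8)]
  = 0.1686 + 0.3750
  = 0.5436 bits
H(P,Q) = -[(1/8)·log₂(1/8) + (1/8)·log₂(1/8) + (3/4)·log₂(3/4)]
  = 0.3750 + 0.3750 + 0.3113
  = 1.0613 bits

I(P;Q) = H(P) + H(Q) - H(P,Q)
  = 1.0613 + 0.5436 - 1.0613
  = 0.5436 bits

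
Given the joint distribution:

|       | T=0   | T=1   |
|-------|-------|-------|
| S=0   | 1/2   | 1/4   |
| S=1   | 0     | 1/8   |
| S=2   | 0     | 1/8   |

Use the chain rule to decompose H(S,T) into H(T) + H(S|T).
By the chain rule: H(S,T) = H(T) + H(S|T)

Marginal P(T) (column sums):
  P(T=0) = 1/2 + 0 + 0 = 1/2
  P(T=1) = 1/4 + 1/8 + 1/8 = 1/2
H(T) = -[(1/2)·log₂(1/2) + (1/2)·log₂(1/2)]
  = 0.5000 + 0.5000
  = 1.0000 bits
H(S|T) = -Σ P(S,T)·log₂ P(S|T), where P(S|T) = P(S,T) / P(T)
  (cells with P(S,T) = 0 contribute 0)
  (S=0,T=0): P(S|T) = (1/2)/(1/2) = 1;  -(1/2)·log₂(1) = 0.0000
  (S=0,T=1): P(S|T) = (1/4)/(1/2) = 1/2;  -(1/4)·log₂(1/2) = 0.2500
  (S=1,T=1): P(S|T) = (1/8)/(1/2) = 1/4;  -(1/8)·log₂(1/4) = 0.2500
  (S=2,T=1): P(S|T) = (1/8)/(1/2) = 1/4;  -(1/8)·log₂(1/4) = 0.2500
H(S|T) = 0.0000 + 0.2500 + 0.2500 + 0.2500
  = 0.7500 bits

H(S,T) = H(T) + H(S|T) = 1.0000 + 0.7500 = 1.7500 bits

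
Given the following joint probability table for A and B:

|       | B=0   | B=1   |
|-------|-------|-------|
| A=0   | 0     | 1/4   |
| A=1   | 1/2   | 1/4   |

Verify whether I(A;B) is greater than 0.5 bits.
Marginal P(A) (row sums):
  P(A=0) = 0 + 1/4 = 1/4
  P(A=1) = 1/2 + 1/4 = 3/4
Marginal P(B) (column sums):
  P(B=0) = 0 + 1/2 = 1/2
  P(B=1) = 1/4 + 1/4 = 1/2

H(A) = -[(1/4)·log₂(1/4) + (3/4)·log₂(3/4)]
  = 0.5000 + 0.3113
  = 0.8113 bits
H(B) = -[(1/2)·log₂(1/2) + (1/2)·log₂(1/2)]
  = 0.5000 + 0.5000
  = 1.0000 bits
H(A,B) = -[(1/4)·log₂(1/4) + (1/2)·log₂(1/2) + (1/4)·log₂(1/4)]
  = 0.5000 + 0.5000 + 0.5000
  = 1.5000 bits

I(A;B) = H(A) + H(B) - H(A,B)
  = 0.8113 + 1.0000 - 1.5000
  = 0.3113 bits

No. I(A;B) = 0.3113 bits, which is ≤ 0.5 bits.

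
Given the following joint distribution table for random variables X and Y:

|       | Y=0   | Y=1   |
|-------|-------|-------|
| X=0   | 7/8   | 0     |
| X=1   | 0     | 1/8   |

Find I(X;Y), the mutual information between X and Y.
Marginal P(X) (row sums):
  P(X=0) = 7/8 + 0 = 7/8
  P(X=1) = 0 + 1/8 = 1/8
Marginal P(Y) (column sums):
  P(Y=0) = 7/8 + 0 = 7/8
  P(Y=1) = 0 + 1/8 = 1/8

H(X) = -[(7/8)·log₂(7/8) + (1/8)·log₂(1/8)]
  = 0.1686 + 0.3750
  = 0.5436 bits
H(Y) = -[(7/8)·log₂(7/8) + (1/8)·log₂(1/8)]
  = 0.1686 + 0.3750
  = 0.5436 bits
H(X,Y) = -[(7/8)·log₂(7/8) + (1/8)·log₂(1/8)]
  = 0.1686 + 0.3750
  = 0.5436 bits

I(X;Y) = H(X) + H(Y) - H(X,Y)
  = 0.5436 + 0.5436 - 0.5436
  = 0.5436 bits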